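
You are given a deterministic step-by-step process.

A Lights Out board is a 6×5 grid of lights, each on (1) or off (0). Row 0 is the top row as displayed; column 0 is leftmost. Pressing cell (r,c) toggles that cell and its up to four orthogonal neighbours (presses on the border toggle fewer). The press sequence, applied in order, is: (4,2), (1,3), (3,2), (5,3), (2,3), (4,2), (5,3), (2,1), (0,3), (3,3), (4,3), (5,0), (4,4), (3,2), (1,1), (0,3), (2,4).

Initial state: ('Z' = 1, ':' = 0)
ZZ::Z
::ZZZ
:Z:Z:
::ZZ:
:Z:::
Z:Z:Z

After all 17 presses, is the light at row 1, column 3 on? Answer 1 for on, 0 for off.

1

0) ZZ::Z
::ZZZ
:Z:Z:
::ZZ:
:Z:::
Z:Z:Z
1) ZZ::Z
::ZZZ
:Z:Z:
:::Z:
::ZZ:
Z:::Z
2) ZZ:ZZ
:::::
:Z:::
:::Z:
::ZZ:
Z:::Z
3) ZZ:ZZ
:::::
:ZZ::
:ZZ::
:::Z:
Z:::Z
4) ZZ:ZZ
:::::
:ZZ::
:ZZ::
:::::
Z:ZZ:
5) ZZ:ZZ
:::Z:
:Z:ZZ
:ZZZ:
:::::
Z:ZZ:
6) ZZ:ZZ
:::Z:
:Z:ZZ
:Z:Z:
:ZZZ:
Z::Z:
7) ZZ:ZZ
:::Z:
:Z:ZZ
:Z:Z:
:ZZ::
Z:Z:Z
8) ZZ:ZZ
:Z:Z:
Z:ZZZ
:::Z:
:ZZ::
Z:Z:Z
9) ZZZ::
:Z:::
Z:ZZZ
:::Z:
:ZZ::
Z:Z:Z
10) ZZZ::
:Z:::
Z:Z:Z
::Z:Z
:ZZZ:
Z:Z:Z
11) ZZZ::
:Z:::
Z:Z:Z
::ZZZ
:Z::Z
Z:ZZZ
12) ZZZ::
:Z:::
Z:Z:Z
::ZZZ
ZZ::Z
:ZZZZ
13) ZZZ::
:Z:::
Z:Z:Z
::ZZ:
ZZ:Z:
:ZZZ:
14) ZZZ::
:Z:::
Z:::Z
:Z:::
ZZZZ:
:ZZZ:
15) Z:Z::
Z:Z::
ZZ::Z
:Z:::
ZZZZ:
:ZZZ:
16) Z::ZZ
Z:ZZ:
ZZ::Z
:Z:::
ZZZZ:
:ZZZ:
17) Z::ZZ
Z:ZZZ
ZZ:Z:
:Z::Z
ZZZZ:
:ZZZ:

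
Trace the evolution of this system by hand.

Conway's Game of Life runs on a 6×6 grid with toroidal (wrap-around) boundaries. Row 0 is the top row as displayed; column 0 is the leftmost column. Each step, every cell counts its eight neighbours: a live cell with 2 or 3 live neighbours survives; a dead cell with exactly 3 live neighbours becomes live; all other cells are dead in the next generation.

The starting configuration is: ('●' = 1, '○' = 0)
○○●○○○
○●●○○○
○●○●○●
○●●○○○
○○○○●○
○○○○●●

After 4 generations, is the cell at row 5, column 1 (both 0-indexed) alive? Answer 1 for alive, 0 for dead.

1

[0] ○○●○○○
○●●○○○
○●○●○●
○●●○○○
○○○○●○
○○○○●●
[1] ○●●●○○
●●○●○○
○○○●○○
●●●●●○
○○○●●●
○○○●●●
[2] ○●○○○●
●●○●●○
○○○○○●
●●○○○○
○●○○○○
●○○○○●
[3] ○●●○○○
○●●○●○
○○●○●●
●●○○○○
○●○○○●
○●○○○●
[4] ○○○●○○
●○○○●●
○○●○●●
○●●○●○
○●●○○●
○●○○○○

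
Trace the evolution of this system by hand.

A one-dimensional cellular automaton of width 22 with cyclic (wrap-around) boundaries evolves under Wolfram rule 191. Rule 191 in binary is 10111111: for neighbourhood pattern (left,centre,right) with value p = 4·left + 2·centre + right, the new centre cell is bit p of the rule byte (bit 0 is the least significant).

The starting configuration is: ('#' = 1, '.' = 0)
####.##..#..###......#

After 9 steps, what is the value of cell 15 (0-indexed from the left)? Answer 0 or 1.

0) ####.##..#..###......#
1) ###.##.#######.#######
2) ##.##.#######.########
3) #.##.#######.#########
4) .##.#######.##########
5) ##.#######.##########.
6) #.#######.##########.#
7) .#######.##########.##
8) #######.##########.##.
9) ######.##########.##.#

1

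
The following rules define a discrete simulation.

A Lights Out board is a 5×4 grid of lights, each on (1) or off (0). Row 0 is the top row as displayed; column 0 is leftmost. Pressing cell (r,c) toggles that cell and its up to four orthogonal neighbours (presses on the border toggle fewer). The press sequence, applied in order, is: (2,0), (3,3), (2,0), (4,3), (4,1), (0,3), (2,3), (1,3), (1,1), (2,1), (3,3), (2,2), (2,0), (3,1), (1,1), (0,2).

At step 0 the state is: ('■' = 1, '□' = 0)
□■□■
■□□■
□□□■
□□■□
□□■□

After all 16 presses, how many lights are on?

[0] □■□■
■□□■
□□□■
□□■□
□□■□
[1] □■□■
□□□■
■■□■
■□■□
□□■□
[2] □■□■
□□□■
■■□□
■□□■
□□■■
[3] □■□■
■□□■
□□□□
□□□■
□□■■
[4] □■□■
■□□■
□□□□
□□□□
□□□□
[5] □■□■
■□□■
□□□□
□■□□
■■■□
[6] □■■□
■□□□
□□□□
□■□□
■■■□
[7] □■■□
■□□■
□□■■
□■□■
■■■□
[8] □■■■
■□■□
□□■□
□■□■
■■■□
[9] □□■■
□■□□
□■■□
□■□■
■■■□
[10] □□■■
□□□□
■□□□
□□□■
■■■□
[11] □□■■
□□□□
■□□■
□□■□
■■■■
[12] □□■■
□□■□
■■■□
□□□□
■■■■
[13] □□■■
■□■□
□□■□
■□□□
■■■■
[14] □□■■
■□■□
□■■□
□■■□
■□■■
[15] □■■■
□■□□
□□■□
□■■□
■□■■
[16] □□□□
□■■□
□□■□
□■■□
■□■■

8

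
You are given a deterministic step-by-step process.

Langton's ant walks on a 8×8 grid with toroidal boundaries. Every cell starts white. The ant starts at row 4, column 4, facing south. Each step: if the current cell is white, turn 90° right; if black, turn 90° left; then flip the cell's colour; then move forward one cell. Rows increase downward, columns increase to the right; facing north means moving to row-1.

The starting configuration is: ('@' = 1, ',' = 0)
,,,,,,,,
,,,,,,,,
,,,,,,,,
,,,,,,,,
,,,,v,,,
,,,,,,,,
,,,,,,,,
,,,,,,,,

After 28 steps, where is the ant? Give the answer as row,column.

0) ,,,,,,,,
,,,,,,,,
,,,,,,,,
,,,,,,,,
,,,,v,,,
,,,,,,,,
,,,,,,,,
,,,,,,,,
1) ,,,,,,,,
,,,,,,,,
,,,,,,,,
,,,,,,,,
,,,<@,,,
,,,,,,,,
,,,,,,,,
,,,,,,,,
2) ,,,,,,,,
,,,,,,,,
,,,,,,,,
,,,^,,,,
,,,@@,,,
,,,,,,,,
,,,,,,,,
,,,,,,,,
3) ,,,,,,,,
,,,,,,,,
,,,,,,,,
,,,@>,,,
,,,@@,,,
,,,,,,,,
,,,,,,,,
,,,,,,,,
4) ,,,,,,,,
,,,,,,,,
,,,,,,,,
,,,@@,,,
,,,@v,,,
,,,,,,,,
,,,,,,,,
,,,,,,,,
5) ,,,,,,,,
,,,,,,,,
,,,,,,,,
,,,@@,,,
,,,@,>,,
,,,,,,,,
,,,,,,,,
,,,,,,,,
6) ,,,,,,,,
,,,,,,,,
,,,,,,,,
,,,@@,,,
,,,@,@,,
,,,,,v,,
,,,,,,,,
,,,,,,,,
7) ,,,,,,,,
,,,,,,,,
,,,,,,,,
,,,@@,,,
,,,@,@,,
,,,,<@,,
,,,,,,,,
,,,,,,,,
8) ,,,,,,,,
,,,,,,,,
,,,,,,,,
,,,@@,,,
,,,@^@,,
,,,,@@,,
,,,,,,,,
,,,,,,,,
9) ,,,,,,,,
,,,,,,,,
,,,,,,,,
,,,@@,,,
,,,@@>,,
,,,,@@,,
,,,,,,,,
,,,,,,,,
10) ,,,,,,,,
,,,,,,,,
,,,,,,,,
,,,@@^,,
,,,@@,,,
,,,,@@,,
,,,,,,,,
,,,,,,,,
11) ,,,,,,,,
,,,,,,,,
,,,,,,,,
,,,@@@>,
,,,@@,,,
,,,,@@,,
,,,,,,,,
,,,,,,,,
12) ,,,,,,,,
,,,,,,,,
,,,,,,,,
,,,@@@@,
,,,@@,v,
,,,,@@,,
,,,,,,,,
,,,,,,,,
13) ,,,,,,,,
,,,,,,,,
,,,,,,,,
,,,@@@@,
,,,@@<@,
,,,,@@,,
,,,,,,,,
,,,,,,,,
14) ,,,,,,,,
,,,,,,,,
,,,,,,,,
,,,@@^@,
,,,@@@@,
,,,,@@,,
,,,,,,,,
,,,,,,,,
15) ,,,,,,,,
,,,,,,,,
,,,,,,,,
,,,@<,@,
,,,@@@@,
,,,,@@,,
,,,,,,,,
,,,,,,,,
16) ,,,,,,,,
,,,,,,,,
,,,,,,,,
,,,@,,@,
,,,@v@@,
,,,,@@,,
,,,,,,,,
,,,,,,,,
17) ,,,,,,,,
,,,,,,,,
,,,,,,,,
,,,@,,@,
,,,@,>@,
,,,,@@,,
,,,,,,,,
,,,,,,,,
18) ,,,,,,,,
,,,,,,,,
,,,,,,,,
,,,@,^@,
,,,@,,@,
,,,,@@,,
,,,,,,,,
,,,,,,,,
19) ,,,,,,,,
,,,,,,,,
,,,,,,,,
,,,@,@>,
,,,@,,@,
,,,,@@,,
,,,,,,,,
,,,,,,,,
20) ,,,,,,,,
,,,,,,,,
,,,,,,^,
,,,@,@,,
,,,@,,@,
,,,,@@,,
,,,,,,,,
,,,,,,,,
21) ,,,,,,,,
,,,,,,,,
,,,,,,@>
,,,@,@,,
,,,@,,@,
,,,,@@,,
,,,,,,,,
,,,,,,,,
22) ,,,,,,,,
,,,,,,,,
,,,,,,@@
,,,@,@,v
,,,@,,@,
,,,,@@,,
,,,,,,,,
,,,,,,,,
23) ,,,,,,,,
,,,,,,,,
,,,,,,@@
,,,@,@<@
,,,@,,@,
,,,,@@,,
,,,,,,,,
,,,,,,,,
24) ,,,,,,,,
,,,,,,,,
,,,,,,^@
,,,@,@@@
,,,@,,@,
,,,,@@,,
,,,,,,,,
,,,,,,,,
25) ,,,,,,,,
,,,,,,,,
,,,,,<,@
,,,@,@@@
,,,@,,@,
,,,,@@,,
,,,,,,,,
,,,,,,,,
26) ,,,,,,,,
,,,,,^,,
,,,,,@,@
,,,@,@@@
,,,@,,@,
,,,,@@,,
,,,,,,,,
,,,,,,,,
27) ,,,,,,,,
,,,,,@>,
,,,,,@,@
,,,@,@@@
,,,@,,@,
,,,,@@,,
,,,,,,,,
,,,,,,,,
28) ,,,,,,,,
,,,,,@@,
,,,,,@v@
,,,@,@@@
,,,@,,@,
,,,,@@,,
,,,,,,,,
,,,,,,,,

2,6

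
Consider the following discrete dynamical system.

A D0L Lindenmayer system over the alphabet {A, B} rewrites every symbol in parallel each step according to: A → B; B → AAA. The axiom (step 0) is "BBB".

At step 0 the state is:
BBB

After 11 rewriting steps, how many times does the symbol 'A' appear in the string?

2187

k=0  BBB
k=1  AAAAAAAAA
k=2  BBBBBBBBB
k=3  AAAAAAAAAAAAAAAAAAAAAAAAAAA
k=4  BBBBBBBBBBBBBBBBBBBBBBBBBBB
k=5  AAAAAAAAAAAAAAAAAAAAAAAAAAAAAAAAAAAAAAAAAAAAAAAAAAAAAAAAAAAAAAAAAAAAAAAAAAAAAAAAA
k=6  BBBBBBBBBBBBBBBBBBBBBBBBBBBBBBBBBBBBBBBBBBBBBBBBBBBBBBBBBBBBBBBBBBBBBBBBBBBBBBBBB
k=7  AAAAAAAAAAAAAAAAAAAAAAAAAAAAAAAAAAAAAAAAAAAAAAAAAAAAAAAAAA…AAAAAAAAAAAAAAAAAAAAAAAAAAAAAAAAAAAAAAAAAAAAAAAAAAAAAAAAAA  (len 243)
k=8  BBBBBBBBBBBBBBBBBBBBBBBBBBBBBBBBBBBBBBBBBBBBBBBBBBBBBBBBBB…BBBBBBBBBBBBBBBBBBBBBBBBBBBBBBBBBBBBBBBBBBBBBBBBBBBBBBBBBB  (len 243)
k=9  AAAAAAAAAAAAAAAAAAAAAAAAAAAAAAAAAAAAAAAAAAAAAAAAAAAAAAAAAA…AAAAAAAAAAAAAAAAAAAAAAAAAAAAAAAAAAAAAAAAAAAAAAAAAAAAAAAAAA  (len 729)
k=10  BBBBBBBBBBBBBBBBBBBBBBBBBBBBBBBBBBBBBBBBBBBBBBBBBBBBBBBBBB…BBBBBBBBBBBBBBBBBBBBBBBBBBBBBBBBBBBBBBBBBBBBBBBBBBBBBBBBBB  (len 729)
k=11  AAAAAAAAAAAAAAAAAAAAAAAAAAAAAAAAAAAAAAAAAAAAAAAAAAAAAAAAAA…AAAAAAAAAAAAAAAAAAAAAAAAAAAAAAAAAAAAAAAAAAAAAAAAAAAAAAAAAA  (len 2187)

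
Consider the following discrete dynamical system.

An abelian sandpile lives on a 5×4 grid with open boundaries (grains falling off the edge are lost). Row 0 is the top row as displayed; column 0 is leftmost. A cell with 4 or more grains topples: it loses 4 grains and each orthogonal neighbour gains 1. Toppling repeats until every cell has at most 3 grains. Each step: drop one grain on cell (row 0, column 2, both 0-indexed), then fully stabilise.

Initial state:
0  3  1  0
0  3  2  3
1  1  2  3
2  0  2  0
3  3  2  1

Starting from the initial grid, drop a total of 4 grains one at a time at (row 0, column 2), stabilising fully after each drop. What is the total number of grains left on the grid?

32

0) 0  3  1  0
0  3  2  3
1  1  2  3
2  0  2  0
3  3  2  1
1) 0  3  2  0
0  3  2  3
1  1  2  3
2  0  2  0
3  3  2  1
2) 0  3  3  0
0  3  2  3
1  1  2  3
2  0  2  0
3  3  2  1
3) 1  1  2  2
1  1  2  1
1  3  0  1
2  0  3  1
3  3  2  1
4) 1  1  3  2
1  1  2  1
1  3  0  1
2  0  3  1
3  3  2  1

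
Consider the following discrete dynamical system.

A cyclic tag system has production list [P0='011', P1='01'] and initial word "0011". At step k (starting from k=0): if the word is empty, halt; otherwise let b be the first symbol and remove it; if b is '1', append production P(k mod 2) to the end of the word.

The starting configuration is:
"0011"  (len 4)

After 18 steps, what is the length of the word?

gen 0: "0011"  (len 4)
gen 1: "011"  (len 3)
gen 2: "11"  (len 2)
gen 3: "1011"  (len 4)
gen 4: "01101"  (len 5)
gen 5: "1101"  (len 4)
gen 6: "10101"  (len 5)
gen 7: "0101011"  (len 7)
gen 8: "101011"  (len 6)
gen 9: "01011011"  (len 8)
gen 10: "1011011"  (len 7)
gen 11: "011011011"  (len 9)
gen 12: "11011011"  (len 8)
gen 13: "1011011011"  (len 10)
gen 14: "01101101101"  (len 11)
gen 15: "1101101101"  (len 10)
gen 16: "10110110101"  (len 11)
gen 17: "0110110101011"  (len 13)
gen 18: "110110101011"  (len 12)

12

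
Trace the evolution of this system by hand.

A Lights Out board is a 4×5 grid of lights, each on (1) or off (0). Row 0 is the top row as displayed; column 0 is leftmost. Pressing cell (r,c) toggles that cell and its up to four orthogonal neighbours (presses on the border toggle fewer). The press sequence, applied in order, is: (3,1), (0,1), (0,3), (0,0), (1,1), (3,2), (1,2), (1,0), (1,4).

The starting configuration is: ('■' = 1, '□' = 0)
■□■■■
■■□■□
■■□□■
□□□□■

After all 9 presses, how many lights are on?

8

t=0: ■□■■■
■■□■□
■■□□■
□□□□■
t=1: ■□■■■
■■□■□
■□□□■
■■■□■
t=2: □■□■■
■□□■□
■□□□■
■■■□■
t=3: □■■□□
■□□□□
■□□□■
■■■□■
t=4: ■□■□□
□□□□□
■□□□■
■■■□■
t=5: ■■■□□
■■■□□
■■□□■
■■■□■
t=6: ■■■□□
■■■□□
■■■□■
■□□■■
t=7: ■■□□□
■□□■□
■■□□■
■□□■■
t=8: □■□□□
□■□■□
□■□□■
■□□■■
t=9: □■□□■
□■□□■
□■□□□
■□□■■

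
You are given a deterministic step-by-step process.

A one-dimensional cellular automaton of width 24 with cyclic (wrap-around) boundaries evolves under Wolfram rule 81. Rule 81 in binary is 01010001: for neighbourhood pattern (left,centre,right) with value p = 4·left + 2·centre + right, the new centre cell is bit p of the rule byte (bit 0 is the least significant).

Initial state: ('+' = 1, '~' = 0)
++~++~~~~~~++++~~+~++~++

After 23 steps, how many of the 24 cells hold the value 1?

[0] ++~++~~~~~~++++~~+~++~++
[1] ~+~~++++++~~~~++~~~~+~~~
[2] ~~+~~~~~~++++~~++++~~+++
[3] +~~+++++~~~~++~~~~++~~~+
[4] ++~~~~~++++~~++++~~+++~~
[5] ~+++++~~~~++~~~~++~~~++~
[6] ~~~~~++++~~++++~~+++~~++
[7] ++++~~~~++~~~~++~~~++~~+
[8] ~~~++++~~++++~~+++~~++~~
[9] ++~~~~++~~~~++~~~++~~+++
[10] ~++++~~++++~~+++~~++~~~~
[11] ~~~~++~~~~++~~~++~~+++++
[12] +++~~++++~~+++~~++~~~~~+
[13] ~~++~~~~++~~~++~~+++++~~
[14] +~~++++~~+++~~++~~~~~+++
[15] ++~~~~++~~~++~~+++++~~~~
[16] ~++++~~+++~~++~~~~~++++~
[17] ~~~~++~~~++~~+++++~~~~++
[18] +++~~+++~~++~~~~~++++~~+
[19] ~~++~~~++~~+++++~~~~++~~
[20] +~~+++~~++~~~~~++++~~+++
[21] ++~~~++~~+++++~~~~++~~~~
[22] ~+++~~++~~~~~++++~~++++~
[23] ~~~++~~+++++~~~~++~~~~++

11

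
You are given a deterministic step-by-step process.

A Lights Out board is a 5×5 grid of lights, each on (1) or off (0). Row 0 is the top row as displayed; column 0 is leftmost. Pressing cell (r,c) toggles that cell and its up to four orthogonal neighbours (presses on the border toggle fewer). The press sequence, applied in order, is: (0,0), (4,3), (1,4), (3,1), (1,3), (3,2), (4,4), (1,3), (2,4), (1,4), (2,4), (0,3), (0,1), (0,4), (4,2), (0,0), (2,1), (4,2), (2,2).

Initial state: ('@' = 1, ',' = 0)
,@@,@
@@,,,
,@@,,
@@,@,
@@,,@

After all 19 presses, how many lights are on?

step 0: ,@@,@
@@,,,
,@@,,
@@,@,
@@,,@
step 1: @,@,@
,@,,,
,@@,,
@@,@,
@@,,@
step 2: @,@,@
,@,,,
,@@,,
@@,,,
@@@@,
step 3: @,@,,
,@,@@
,@@,@
@@,,,
@@@@,
step 4: @,@,,
,@,@@
,,@,@
,,@,,
@,@@,
step 5: @,@@,
,@@,,
,,@@@
,,@,,
@,@@,
step 6: @,@@,
,@@,,
,,,@@
,@,@,
@,,@,
step 7: @,@@,
,@@,,
,,,@@
,@,@@
@,,,@
step 8: @,@,,
,@,@@
,,,,@
,@,@@
@,,,@
step 9: @,@,,
,@,@,
,,,@,
,@,@,
@,,,@
step 10: @,@,@
,@,,@
,,,@@
,@,@,
@,,,@
step 11: @,@,@
,@,,,
,,,,,
,@,@@
@,,,@
step 12: @,,@,
,@,@,
,,,,,
,@,@@
@,,,@
step 13: ,@@@,
,,,@,
,,,,,
,@,@@
@,,,@
step 14: ,@@,@
,,,@@
,,,,,
,@,@@
@,,,@
step 15: ,@@,@
,,,@@
,,,,,
,@@@@
@@@@@
step 16: @,@,@
@,,@@
,,,,,
,@@@@
@@@@@
step 17: @,@,@
@@,@@
@@@,,
,,@@@
@@@@@
step 18: @,@,@
@@,@@
@@@,,
,,,@@
@,,,@
step 19: @,@,@
@@@@@
@,,@,
,,@@@
@,,,@

15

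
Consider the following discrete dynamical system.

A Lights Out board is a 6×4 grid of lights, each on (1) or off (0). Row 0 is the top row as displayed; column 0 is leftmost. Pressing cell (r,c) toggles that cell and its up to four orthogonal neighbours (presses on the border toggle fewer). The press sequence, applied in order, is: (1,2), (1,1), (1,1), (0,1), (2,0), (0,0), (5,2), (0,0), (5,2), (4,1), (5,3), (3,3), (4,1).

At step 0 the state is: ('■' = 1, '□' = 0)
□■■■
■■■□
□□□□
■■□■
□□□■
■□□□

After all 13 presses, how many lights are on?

0) □■■■
■■■□
□□□□
■■□■
□□□■
■□□□
1) □■□■
■□□■
□□■□
■■□■
□□□■
■□□□
2) □□□■
□■■■
□■■□
■■□■
□□□■
■□□□
3) □■□■
■□□■
□□■□
■■□■
□□□■
■□□□
4) ■□■■
■■□■
□□■□
■■□■
□□□■
■□□□
5) ■□■■
□■□■
■■■□
□■□■
□□□■
■□□□
6) □■■■
■■□■
■■■□
□■□■
□□□■
■□□□
7) □■■■
■■□■
■■■□
□■□■
□□■■
■■■■
8) ■□■■
□■□■
■■■□
□■□■
□□■■
■■■■
9) ■□■■
□■□■
■■■□
□■□■
□□□■
■□□□
10) ■□■■
□■□■
■■■□
□□□■
■■■■
■■□□
11) ■□■■
□■□■
■■■□
□□□■
■■■□
■■■■
12) ■□■■
□■□■
■■■■
□□■□
■■■■
■■■■
13) ■□■■
□■□■
■■■■
□■■□
□□□■
■□■■

15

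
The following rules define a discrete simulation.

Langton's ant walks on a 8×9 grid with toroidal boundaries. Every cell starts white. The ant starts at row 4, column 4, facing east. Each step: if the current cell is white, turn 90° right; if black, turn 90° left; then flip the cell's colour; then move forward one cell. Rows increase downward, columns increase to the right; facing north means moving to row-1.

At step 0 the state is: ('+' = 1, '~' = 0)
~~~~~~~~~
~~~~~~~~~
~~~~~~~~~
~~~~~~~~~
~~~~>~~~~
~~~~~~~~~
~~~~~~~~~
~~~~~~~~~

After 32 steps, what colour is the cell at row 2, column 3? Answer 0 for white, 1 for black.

k=0  ~~~~~~~~~
~~~~~~~~~
~~~~~~~~~
~~~~~~~~~
~~~~>~~~~
~~~~~~~~~
~~~~~~~~~
~~~~~~~~~
k=1  ~~~~~~~~~
~~~~~~~~~
~~~~~~~~~
~~~~~~~~~
~~~~+~~~~
~~~~v~~~~
~~~~~~~~~
~~~~~~~~~
k=2  ~~~~~~~~~
~~~~~~~~~
~~~~~~~~~
~~~~~~~~~
~~~~+~~~~
~~~<+~~~~
~~~~~~~~~
~~~~~~~~~
k=3  ~~~~~~~~~
~~~~~~~~~
~~~~~~~~~
~~~~~~~~~
~~~^+~~~~
~~~++~~~~
~~~~~~~~~
~~~~~~~~~
k=4  ~~~~~~~~~
~~~~~~~~~
~~~~~~~~~
~~~~~~~~~
~~~+>~~~~
~~~++~~~~
~~~~~~~~~
~~~~~~~~~
k=5  ~~~~~~~~~
~~~~~~~~~
~~~~~~~~~
~~~~^~~~~
~~~+~~~~~
~~~++~~~~
~~~~~~~~~
~~~~~~~~~
k=6  ~~~~~~~~~
~~~~~~~~~
~~~~~~~~~
~~~~+>~~~
~~~+~~~~~
~~~++~~~~
~~~~~~~~~
~~~~~~~~~
k=7  ~~~~~~~~~
~~~~~~~~~
~~~~~~~~~
~~~~++~~~
~~~+~v~~~
~~~++~~~~
~~~~~~~~~
~~~~~~~~~
k=8  ~~~~~~~~~
~~~~~~~~~
~~~~~~~~~
~~~~++~~~
~~~+<+~~~
~~~++~~~~
~~~~~~~~~
~~~~~~~~~
k=9  ~~~~~~~~~
~~~~~~~~~
~~~~~~~~~
~~~~^+~~~
~~~+++~~~
~~~++~~~~
~~~~~~~~~
~~~~~~~~~
k=10  ~~~~~~~~~
~~~~~~~~~
~~~~~~~~~
~~~<~+~~~
~~~+++~~~
~~~++~~~~
~~~~~~~~~
~~~~~~~~~
k=11  ~~~~~~~~~
~~~~~~~~~
~~~^~~~~~
~~~+~+~~~
~~~+++~~~
~~~++~~~~
~~~~~~~~~
~~~~~~~~~
k=12  ~~~~~~~~~
~~~~~~~~~
~~~+>~~~~
~~~+~+~~~
~~~+++~~~
~~~++~~~~
~~~~~~~~~
~~~~~~~~~
k=13  ~~~~~~~~~
~~~~~~~~~
~~~++~~~~
~~~+v+~~~
~~~+++~~~
~~~++~~~~
~~~~~~~~~
~~~~~~~~~
k=14  ~~~~~~~~~
~~~~~~~~~
~~~++~~~~
~~~<++~~~
~~~+++~~~
~~~++~~~~
~~~~~~~~~
~~~~~~~~~
k=15  ~~~~~~~~~
~~~~~~~~~
~~~++~~~~
~~~~++~~~
~~~v++~~~
~~~++~~~~
~~~~~~~~~
~~~~~~~~~
k=16  ~~~~~~~~~
~~~~~~~~~
~~~++~~~~
~~~~++~~~
~~~~>+~~~
~~~++~~~~
~~~~~~~~~
~~~~~~~~~
k=17  ~~~~~~~~~
~~~~~~~~~
~~~++~~~~
~~~~^+~~~
~~~~~+~~~
~~~++~~~~
~~~~~~~~~
~~~~~~~~~
k=18  ~~~~~~~~~
~~~~~~~~~
~~~++~~~~
~~~<~+~~~
~~~~~+~~~
~~~++~~~~
~~~~~~~~~
~~~~~~~~~
k=19  ~~~~~~~~~
~~~~~~~~~
~~~^+~~~~
~~~+~+~~~
~~~~~+~~~
~~~++~~~~
~~~~~~~~~
~~~~~~~~~
k=20  ~~~~~~~~~
~~~~~~~~~
~~<~+~~~~
~~~+~+~~~
~~~~~+~~~
~~~++~~~~
~~~~~~~~~
~~~~~~~~~
k=21  ~~~~~~~~~
~~^~~~~~~
~~+~+~~~~
~~~+~+~~~
~~~~~+~~~
~~~++~~~~
~~~~~~~~~
~~~~~~~~~
k=22  ~~~~~~~~~
~~+>~~~~~
~~+~+~~~~
~~~+~+~~~
~~~~~+~~~
~~~++~~~~
~~~~~~~~~
~~~~~~~~~
k=23  ~~~~~~~~~
~~++~~~~~
~~+v+~~~~
~~~+~+~~~
~~~~~+~~~
~~~++~~~~
~~~~~~~~~
~~~~~~~~~
k=24  ~~~~~~~~~
~~++~~~~~
~~<++~~~~
~~~+~+~~~
~~~~~+~~~
~~~++~~~~
~~~~~~~~~
~~~~~~~~~
k=25  ~~~~~~~~~
~~++~~~~~
~~~++~~~~
~~v+~+~~~
~~~~~+~~~
~~~++~~~~
~~~~~~~~~
~~~~~~~~~
k=26  ~~~~~~~~~
~~++~~~~~
~~~++~~~~
~<++~+~~~
~~~~~+~~~
~~~++~~~~
~~~~~~~~~
~~~~~~~~~
k=27  ~~~~~~~~~
~~++~~~~~
~^~++~~~~
~+++~+~~~
~~~~~+~~~
~~~++~~~~
~~~~~~~~~
~~~~~~~~~
k=28  ~~~~~~~~~
~~++~~~~~
~+>++~~~~
~+++~+~~~
~~~~~+~~~
~~~++~~~~
~~~~~~~~~
~~~~~~~~~
k=29  ~~~~~~~~~
~~++~~~~~
~++++~~~~
~+v+~+~~~
~~~~~+~~~
~~~++~~~~
~~~~~~~~~
~~~~~~~~~
k=30  ~~~~~~~~~
~~++~~~~~
~++++~~~~
~+~>~+~~~
~~~~~+~~~
~~~++~~~~
~~~~~~~~~
~~~~~~~~~
k=31  ~~~~~~~~~
~~++~~~~~
~++^+~~~~
~+~~~+~~~
~~~~~+~~~
~~~++~~~~
~~~~~~~~~
~~~~~~~~~
k=32  ~~~~~~~~~
~~++~~~~~
~+<~+~~~~
~+~~~+~~~
~~~~~+~~~
~~~++~~~~
~~~~~~~~~
~~~~~~~~~

0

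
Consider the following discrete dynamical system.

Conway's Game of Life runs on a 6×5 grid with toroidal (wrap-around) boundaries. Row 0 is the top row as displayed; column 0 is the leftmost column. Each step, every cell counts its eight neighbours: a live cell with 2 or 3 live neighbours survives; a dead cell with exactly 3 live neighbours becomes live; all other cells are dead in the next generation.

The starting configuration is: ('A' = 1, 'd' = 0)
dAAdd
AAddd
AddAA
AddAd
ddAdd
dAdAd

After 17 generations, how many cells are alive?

4

k=0  dAAdd
AAddd
AddAA
AddAd
ddAdd
dAdAd
k=1  ddddd
dddAd
ddAAd
AAAAd
dAAAA
dAdAd
k=2  ddAdd
ddAAd
ddddd
Adddd
ddddd
AAdAA
k=3  Adddd
ddAAd
ddddd
ddddd
dAddd
AAAAA
k=4  Adddd
ddddd
ddddd
ddddd
dAdAA
ddAAA
k=5  dddAA
ddddd
ddddd
ddddd
AdddA
dAAdd
k=6  ddAAd
ddddd
ddddd
ddddd
AAddd
dAAdd
k=7  dAAAd
ddddd
ddddd
ddddd
AAAdd
AddAd
k=8  dAAAA
ddAdd
ddddd
dAddd
AAAdA
AddAd
k=9  AAddA
dAAdd
ddddd
dAAdd
ddAAA
ddddd
k=10  AAAdd
dAAdd
ddddd
dAAdd
dAAAd
dAAdd
k=11  AddAd
AdAdd
ddddd
dAdAd
AddAd
ddddd
k=12  dAddA
dAddA
dAAdd
ddAdA
ddAdA
ddddd
k=13  ddddd
dAdAd
dAAdd
AdAdd
ddddd
AddAd
k=14  ddAdA
dAddd
AddAd
ddAdd
dAddA
ddddd
k=15  ddddd
AAAAA
dAAdd
AAAAA
ddddd
AddAd
k=16  ddddd
AddAA
ddddd
AddAA
ddddd
ddddd
k=17  ddddA
ddddA
ddddd
ddddA
ddddA
ddddd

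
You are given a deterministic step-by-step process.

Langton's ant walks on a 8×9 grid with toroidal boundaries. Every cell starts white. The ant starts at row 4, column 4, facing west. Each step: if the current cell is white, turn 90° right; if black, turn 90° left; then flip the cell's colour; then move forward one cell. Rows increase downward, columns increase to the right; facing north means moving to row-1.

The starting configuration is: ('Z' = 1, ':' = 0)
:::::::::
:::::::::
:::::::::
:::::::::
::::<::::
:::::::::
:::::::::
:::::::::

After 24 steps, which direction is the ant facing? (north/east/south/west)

gen 0: :::::::::
:::::::::
:::::::::
:::::::::
::::<::::
:::::::::
:::::::::
:::::::::
gen 1: :::::::::
:::::::::
:::::::::
::::^::::
::::Z::::
:::::::::
:::::::::
:::::::::
gen 2: :::::::::
:::::::::
:::::::::
::::Z>:::
::::Z::::
:::::::::
:::::::::
:::::::::
gen 3: :::::::::
:::::::::
:::::::::
::::ZZ:::
::::Zv:::
:::::::::
:::::::::
:::::::::
gen 4: :::::::::
:::::::::
:::::::::
::::ZZ:::
::::<Z:::
:::::::::
:::::::::
:::::::::
gen 5: :::::::::
:::::::::
:::::::::
::::ZZ:::
:::::Z:::
::::v::::
:::::::::
:::::::::
gen 6: :::::::::
:::::::::
:::::::::
::::ZZ:::
:::::Z:::
:::<Z::::
:::::::::
:::::::::
gen 7: :::::::::
:::::::::
:::::::::
::::ZZ:::
:::^:Z:::
:::ZZ::::
:::::::::
:::::::::
gen 8: :::::::::
:::::::::
:::::::::
::::ZZ:::
:::Z>Z:::
:::ZZ::::
:::::::::
:::::::::
gen 9: :::::::::
:::::::::
:::::::::
::::ZZ:::
:::ZZZ:::
:::Zv::::
:::::::::
:::::::::
gen 10: :::::::::
:::::::::
:::::::::
::::ZZ:::
:::ZZZ:::
:::Z:>:::
:::::::::
:::::::::
gen 11: :::::::::
:::::::::
:::::::::
::::ZZ:::
:::ZZZ:::
:::Z:Z:::
:::::v:::
:::::::::
gen 12: :::::::::
:::::::::
:::::::::
::::ZZ:::
:::ZZZ:::
:::Z:Z:::
::::<Z:::
:::::::::
gen 13: :::::::::
:::::::::
:::::::::
::::ZZ:::
:::ZZZ:::
:::Z^Z:::
::::ZZ:::
:::::::::
gen 14: :::::::::
:::::::::
:::::::::
::::ZZ:::
:::ZZZ:::
:::ZZ>:::
::::ZZ:::
:::::::::
gen 15: :::::::::
:::::::::
:::::::::
::::ZZ:::
:::ZZ^:::
:::ZZ::::
::::ZZ:::
:::::::::
gen 16: :::::::::
:::::::::
:::::::::
::::ZZ:::
:::Z<::::
:::ZZ::::
::::ZZ:::
:::::::::
gen 17: :::::::::
:::::::::
:::::::::
::::ZZ:::
:::Z:::::
:::Zv::::
::::ZZ:::
:::::::::
gen 18: :::::::::
:::::::::
:::::::::
::::ZZ:::
:::Z:::::
:::Z:>:::
::::ZZ:::
:::::::::
gen 19: :::::::::
:::::::::
:::::::::
::::ZZ:::
:::Z:::::
:::Z:Z:::
::::Zv:::
:::::::::
gen 20: :::::::::
:::::::::
:::::::::
::::ZZ:::
:::Z:::::
:::Z:Z:::
::::Z:>::
:::::::::
gen 21: :::::::::
:::::::::
:::::::::
::::ZZ:::
:::Z:::::
:::Z:Z:::
::::Z:Z::
::::::v::
gen 22: :::::::::
:::::::::
:::::::::
::::ZZ:::
:::Z:::::
:::Z:Z:::
::::Z:Z::
:::::<Z::
gen 23: :::::::::
:::::::::
:::::::::
::::ZZ:::
:::Z:::::
:::Z:Z:::
::::Z^Z::
:::::ZZ::
gen 24: :::::::::
:::::::::
:::::::::
::::ZZ:::
:::Z:::::
:::Z:Z:::
::::ZZ>::
:::::ZZ::

east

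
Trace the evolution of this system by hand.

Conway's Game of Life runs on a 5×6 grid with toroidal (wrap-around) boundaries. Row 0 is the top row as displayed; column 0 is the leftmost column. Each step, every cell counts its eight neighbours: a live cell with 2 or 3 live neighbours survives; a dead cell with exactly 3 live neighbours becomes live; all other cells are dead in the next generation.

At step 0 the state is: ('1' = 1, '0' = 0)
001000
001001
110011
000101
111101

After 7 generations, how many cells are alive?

2

0) 001000
001001
110011
000101
111101
1) 000011
001111
011100
000100
110101
2) 010000
110001
010000
000100
101101
3) 000010
011000
011000
110110
111110
4) 100011
011100
000000
000010
100000
5) 101111
111111
001100
000000
100010
6) 000000
000000
100001
000100
110010
7) 000000
000000
000000
010010
000000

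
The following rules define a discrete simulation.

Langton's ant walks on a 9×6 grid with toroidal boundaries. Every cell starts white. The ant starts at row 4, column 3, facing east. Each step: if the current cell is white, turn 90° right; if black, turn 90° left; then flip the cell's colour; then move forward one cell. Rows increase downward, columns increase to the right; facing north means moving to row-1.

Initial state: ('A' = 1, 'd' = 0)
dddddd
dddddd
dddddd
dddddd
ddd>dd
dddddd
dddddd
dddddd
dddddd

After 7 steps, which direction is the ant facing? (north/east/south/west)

south

0) dddddd
dddddd
dddddd
dddddd
ddd>dd
dddddd
dddddd
dddddd
dddddd
1) dddddd
dddddd
dddddd
dddddd
dddAdd
dddvdd
dddddd
dddddd
dddddd
2) dddddd
dddddd
dddddd
dddddd
dddAdd
dd<Add
dddddd
dddddd
dddddd
3) dddddd
dddddd
dddddd
dddddd
dd^Add
ddAAdd
dddddd
dddddd
dddddd
4) dddddd
dddddd
dddddd
dddddd
ddA>dd
ddAAdd
dddddd
dddddd
dddddd
5) dddddd
dddddd
dddddd
ddd^dd
ddAddd
ddAAdd
dddddd
dddddd
dddddd
6) dddddd
dddddd
dddddd
dddA>d
ddAddd
ddAAdd
dddddd
dddddd
dddddd
7) dddddd
dddddd
dddddd
dddAAd
ddAdvd
ddAAdd
dddddd
dddddd
dddddd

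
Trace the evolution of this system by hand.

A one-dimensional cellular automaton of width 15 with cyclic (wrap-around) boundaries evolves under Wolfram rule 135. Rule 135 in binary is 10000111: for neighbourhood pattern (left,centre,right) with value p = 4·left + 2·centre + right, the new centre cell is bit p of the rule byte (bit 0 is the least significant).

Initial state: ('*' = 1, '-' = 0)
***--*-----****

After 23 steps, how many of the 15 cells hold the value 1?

t=0: ***--*-----****
t=1: **--**-****-***
t=2: *--*----**---**
t=3: --**-***---**-*
t=4: -*----*--**---*
t=5: -*-****-*---***
t=6: -*--**--*-**-*-
t=7: **-*---**----*-
t=8: ---*-**---****-
t=9: ****----**-**--
t=10: -**--***------*
t=11: ----*-*--******
t=12: -****-*-*-****-
t=13: *-**--*-*--**--
t=14: *----**-*-*---*
t=15: --***---*-*-**-
t=16: **-*--***-*----
t=17: ---*-*-*--*-***
t=18: -***-*-*-**--*-
t=19: *-*--*-*----**-
t=20: *-*-**-*-***---
t=21: *-*----*--*--**
t=22: --*-****-**-*-*
t=23: -**--**-----*-*

6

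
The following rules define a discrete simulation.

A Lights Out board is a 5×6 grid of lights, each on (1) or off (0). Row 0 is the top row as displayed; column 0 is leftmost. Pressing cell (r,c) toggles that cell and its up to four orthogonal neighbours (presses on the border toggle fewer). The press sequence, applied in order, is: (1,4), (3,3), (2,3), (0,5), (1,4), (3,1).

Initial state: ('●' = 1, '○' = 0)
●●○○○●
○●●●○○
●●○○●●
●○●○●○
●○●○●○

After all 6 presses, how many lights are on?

0) ●●○○○●
○●●●○○
●●○○●●
●○●○●○
●○●○●○
1) ●●○○●●
○●●○●●
●●○○○●
●○●○●○
●○●○●○
2) ●●○○●●
○●●○●●
●●○●○●
●○○●○○
●○●●●○
3) ●●○○●●
○●●●●●
●●●○●●
●○○○○○
●○●●●○
4) ●●○○○○
○●●●●○
●●●○●●
●○○○○○
●○●●●○
5) ●●○○●○
○●●○○●
●●●○○●
●○○○○○
●○●●●○
6) ●●○○●○
○●●○○●
●○●○○●
○●●○○○
●●●●●○

16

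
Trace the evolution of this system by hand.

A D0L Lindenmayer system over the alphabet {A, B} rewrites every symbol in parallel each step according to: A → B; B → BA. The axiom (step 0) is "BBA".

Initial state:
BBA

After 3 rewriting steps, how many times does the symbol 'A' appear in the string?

5

t=0: BBA
t=1: BABAB
t=2: BABBABBA
t=3: BABBABABBABAB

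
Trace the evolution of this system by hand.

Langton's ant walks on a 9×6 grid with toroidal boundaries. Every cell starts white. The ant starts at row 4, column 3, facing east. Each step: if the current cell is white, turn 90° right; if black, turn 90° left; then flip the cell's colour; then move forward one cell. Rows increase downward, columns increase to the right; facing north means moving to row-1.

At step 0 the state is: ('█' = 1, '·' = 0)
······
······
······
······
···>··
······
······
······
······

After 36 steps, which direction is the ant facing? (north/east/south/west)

gen 0: ······
······
······
······
···>··
······
······
······
······
gen 1: ······
······
······
······
···█··
···v··
······
······
······
gen 2: ······
······
······
······
···█··
··<█··
······
······
······
gen 3: ······
······
······
······
··^█··
··██··
······
······
······
gen 4: ······
······
······
······
··█>··
··██··
······
······
······
gen 5: ······
······
······
···^··
··█···
··██··
······
······
······
gen 6: ······
······
······
···█>·
··█···
··██··
······
······
······
gen 7: ······
······
······
···██·
··█·v·
··██··
······
······
······
gen 8: ······
······
······
···██·
··█<█·
··██··
······
······
······
gen 9: ······
······
······
···^█·
··███·
··██··
······
······
······
gen 10: ······
······
······
··<·█·
··███·
··██··
······
······
······
gen 11: ······
······
··^···
··█·█·
··███·
··██··
······
······
······
gen 12: ······
······
··█>··
··█·█·
··███·
··██··
······
······
······
gen 13: ······
······
··██··
··█v█·
··███·
··██··
······
······
······
gen 14: ······
······
··██··
··<██·
··███·
··██··
······
······
······
gen 15: ······
······
··██··
···██·
··v██·
··██··
······
······
······
gen 16: ······
······
··██··
···██·
···>█·
··██··
······
······
······
gen 17: ······
······
··██··
···^█·
····█·
··██··
······
······
······
gen 18: ······
······
··██··
··<·█·
····█·
··██··
······
······
······
gen 19: ······
······
··^█··
··█·█·
····█·
··██··
······
······
······
gen 20: ······
······
·<·█··
··█·█·
····█·
··██··
······
······
······
gen 21: ······
·^····
·█·█··
··█·█·
····█·
··██··
······
······
······
gen 22: ······
·█>···
·█·█··
··█·█·
····█·
··██··
······
······
······
gen 23: ······
·██···
·█v█··
··█·█·
····█·
··██··
······
······
······
gen 24: ······
·██···
·<██··
··█·█·
····█·
··██··
······
······
······
gen 25: ······
·██···
··██··
·v█·█·
····█·
··██··
······
······
······
gen 26: ······
·██···
··██··
<██·█·
····█·
··██··
······
······
······
gen 27: ······
·██···
^·██··
███·█·
····█·
··██··
······
······
······
gen 28: ······
·██···
█>██··
███·█·
····█·
··██··
······
······
······
gen 29: ······
·██···
████··
█v█·█·
····█·
··██··
······
······
······
gen 30: ······
·██···
████··
█·>·█·
····█·
··██··
······
······
······
gen 31: ······
·██···
██^█··
█···█·
····█·
··██··
······
······
······
gen 32: ······
·██···
█<·█··
█···█·
····█·
··██··
······
······
······
gen 33: ······
·██···
█··█··
█v··█·
····█·
··██··
······
······
······
gen 34: ······
·██···
█··█··
<█··█·
····█·
··██··
······
······
······
gen 35: ······
·██···
█··█··
·█··█·
v···█·
··██··
······
······
······
gen 36: ······
·██···
█··█··
·█··█·
█···█<
··██··
······
······
······

west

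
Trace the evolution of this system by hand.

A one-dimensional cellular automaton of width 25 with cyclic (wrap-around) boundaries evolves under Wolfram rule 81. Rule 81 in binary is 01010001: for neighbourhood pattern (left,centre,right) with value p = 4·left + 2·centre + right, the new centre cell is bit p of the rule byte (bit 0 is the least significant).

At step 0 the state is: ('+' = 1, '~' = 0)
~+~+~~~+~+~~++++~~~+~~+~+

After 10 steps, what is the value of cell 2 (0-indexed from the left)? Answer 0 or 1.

t=0: ~+~+~~~+~+~~++++~~~+~~+~+
t=1: ~~~~++~~~~+~~~~+++~~+~~~~
t=2: +++~~++++~~+++~~~++~~++++
t=3: ~~++~~~~++~~~+++~~++~~~~~
t=4: +~~++++~~+++~~~++~~++++++
t=5: ++~~~~++~~~+++~~++~~~~~~~
t=6: ~++++~~+++~~~++~~+++++++~
t=7: ~~~~++~~~+++~~++~~~~~~~++
t=8: +++~~+++~~~++~~+++++++~~+
t=9: ~~++~~~+++~~++~~~~~~~++~~
t=10: +~~+++~~~++~~+++++++~~+++

0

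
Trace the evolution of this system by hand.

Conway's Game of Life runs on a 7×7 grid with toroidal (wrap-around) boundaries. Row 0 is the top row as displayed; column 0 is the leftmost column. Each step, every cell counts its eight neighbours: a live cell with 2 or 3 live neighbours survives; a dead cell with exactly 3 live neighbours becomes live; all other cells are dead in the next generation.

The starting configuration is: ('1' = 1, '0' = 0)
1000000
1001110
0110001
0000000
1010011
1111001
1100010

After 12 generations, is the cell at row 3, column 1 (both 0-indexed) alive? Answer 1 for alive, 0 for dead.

1

0) 1000000
1001110
0110001
0000000
1010011
1111001
1100010
1) 1000010
1011110
1111111
0010010
0011010
0001100
0000000
2) 0101010
0000000
1000000
1000000
0010010
0011100
0000100
3) 0000100
0000000
0000000
0100001
0110100
0010110
0000010
4) 0000000
0000000
0000000
1110000
1110100
0110110
0001010
5) 0000000
0000000
0100000
1011000
0000111
1000011
0011010
6) 0000000
0000000
0110000
1111111
0101100
1001000
0000110
7) 0000000
0000000
0000111
0000011
0000000
0011010
0000100
8) 0000000
0000010
0000101
0000101
0000111
0001100
0001100
9) 0000100
0000010
0000101
1001101
0000001
0000000
0001100
10) 0001110
0000110
1001101
1001101
1000011
0000000
0001100
11) 0000000
0000000
1000000
0101000
1000110
0000111
0001010
12) 0000000
0000000
0000000
1100101
1001000
0001000
0000011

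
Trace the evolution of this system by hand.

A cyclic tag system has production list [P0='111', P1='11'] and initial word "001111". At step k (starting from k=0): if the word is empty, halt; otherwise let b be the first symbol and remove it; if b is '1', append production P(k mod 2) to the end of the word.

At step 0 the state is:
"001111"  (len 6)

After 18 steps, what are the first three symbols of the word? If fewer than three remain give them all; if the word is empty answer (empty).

111

k=0  "001111"  (len 6)
k=1  "01111"  (len 5)
k=2  "1111"  (len 4)
k=3  "111111"  (len 6)
k=4  "1111111"  (len 7)
k=5  "111111111"  (len 9)
k=6  "1111111111"  (len 10)
k=7  "111111111111"  (len 12)
k=8  "1111111111111"  (len 13)
k=9  "111111111111111"  (len 15)
k=10  "1111111111111111"  (len 16)
k=11  "111111111111111111"  (len 18)
k=12  "1111111111111111111"  (len 19)
k=13  "111111111111111111111"  (len 21)
k=14  "1111111111111111111111"  (len 22)
k=15  "111111111111111111111111"  (len 24)
k=16  "1111111111111111111111111"  (len 25)
k=17  "111111111111111111111111111"  (len 27)
k=18  "1111111111111111111111111111"  (len 28)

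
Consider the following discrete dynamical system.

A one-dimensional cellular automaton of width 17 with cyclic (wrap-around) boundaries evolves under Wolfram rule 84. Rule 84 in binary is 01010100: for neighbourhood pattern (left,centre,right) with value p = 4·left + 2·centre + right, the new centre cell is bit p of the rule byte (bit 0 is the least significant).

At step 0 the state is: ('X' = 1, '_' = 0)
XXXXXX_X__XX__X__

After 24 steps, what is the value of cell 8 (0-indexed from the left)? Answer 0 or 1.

1

0) XXXXXX_X__XX__X__
1) _____X_XX__XX_XX_
2) _____X__XX__X__XX
3) X____XX__XX_XX__X
4) XX____XX__X__XX__
5) _XX____XX_XX__XX_
6) __XX____X__XX__XX
7) X__XX___XX__XX__X
8) XX__XX___XX__XX__
9) _XX__XX___XX__XX_
10) __XX__XX___XX__XX
11) X__XX__XX___XX__X
12) XX__XX__XX___XX__
13) _XX__XX__XX___XX_
14) __XX__XX__XX___XX
15) X__XX__XX__XX___X
16) XX__XX__XX__XX___
17) _XX__XX__XX__XX__
18) __XX__XX__XX__XX_
19) ___XX__XX__XX__XX
20) X___XX__XX__XX__X
21) XX___XX__XX__XX__
22) _XX___XX__XX__XX_
23) __XX___XX__XX__XX
24) X__XX___XX__XX__X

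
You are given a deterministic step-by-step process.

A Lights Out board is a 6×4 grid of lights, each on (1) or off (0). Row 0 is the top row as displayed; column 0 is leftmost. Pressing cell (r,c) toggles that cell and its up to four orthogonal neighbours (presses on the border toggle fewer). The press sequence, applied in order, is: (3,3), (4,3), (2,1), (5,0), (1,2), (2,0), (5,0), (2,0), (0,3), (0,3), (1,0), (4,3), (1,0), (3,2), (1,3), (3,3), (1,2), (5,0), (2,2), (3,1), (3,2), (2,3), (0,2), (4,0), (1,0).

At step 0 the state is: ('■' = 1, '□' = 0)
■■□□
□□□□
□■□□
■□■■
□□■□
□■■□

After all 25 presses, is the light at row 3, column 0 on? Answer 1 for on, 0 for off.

gen 0: ■■□□
□□□□
□■□□
■□■■
□□■□
□■■□
gen 1: ■■□□
□□□□
□■□■
■□□□
□□■■
□■■□
gen 2: ■■□□
□□□□
□■□■
■□□■
□□□□
□■■■
gen 3: ■■□□
□■□□
■□■■
■■□■
□□□□
□■■■
gen 4: ■■□□
□■□□
■□■■
■■□■
■□□□
■□■■
gen 5: ■■■□
□□■■
■□□■
■■□■
■□□□
■□■■
gen 6: ■■■□
■□■■
□■□■
□■□■
■□□□
■□■■
gen 7: ■■■□
■□■■
□■□■
□■□■
□□□□
□■■■
gen 8: ■■■□
□□■■
■□□■
■■□■
□□□□
□■■■
gen 9: ■■□■
□□■□
■□□■
■■□■
□□□□
□■■■
gen 10: ■■■□
□□■■
■□□■
■■□■
□□□□
□■■■
gen 11: □■■□
■■■■
□□□■
■■□■
□□□□
□■■■
gen 12: □■■□
■■■■
□□□■
■■□□
□□■■
□■■□
gen 13: ■■■□
□□■■
■□□■
■■□□
□□■■
□■■□
gen 14: ■■■□
□□■■
■□■■
■□■■
□□□■
□■■□
gen 15: ■■■■
□□□□
■□■□
■□■■
□□□■
□■■□
gen 16: ■■■■
□□□□
■□■■
■□□□
□□□□
□■■□
gen 17: ■■□■
□■■■
■□□■
■□□□
□□□□
□■■□
gen 18: ■■□■
□■■■
■□□■
■□□□
■□□□
■□■□
gen 19: ■■□■
□■□■
■■■□
■□■□
■□□□
■□■□
gen 20: ■■□■
□■□■
■□■□
□■□□
■■□□
■□■□
gen 21: ■■□■
□■□■
■□□□
□□■■
■■■□
■□■□
gen 22: ■■□■
□■□□
■□■■
□□■□
■■■□
■□■□
gen 23: ■□■□
□■■□
■□■■
□□■□
■■■□
■□■□
gen 24: ■□■□
□■■□
■□■■
■□■□
□□■□
□□■□
gen 25: □□■□
■□■□
□□■■
■□■□
□□■□
□□■□

1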